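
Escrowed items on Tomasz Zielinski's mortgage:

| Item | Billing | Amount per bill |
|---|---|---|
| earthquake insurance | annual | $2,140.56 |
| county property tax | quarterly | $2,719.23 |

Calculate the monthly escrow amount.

$1,084.79

Earthquake insurance = $2,140.56
County property tax = $2,719.23 × 4 = $10,876.92
Combined annual = $13,017.48
Monthly escrow = $13,017.48 ÷ 12 = $1,084.79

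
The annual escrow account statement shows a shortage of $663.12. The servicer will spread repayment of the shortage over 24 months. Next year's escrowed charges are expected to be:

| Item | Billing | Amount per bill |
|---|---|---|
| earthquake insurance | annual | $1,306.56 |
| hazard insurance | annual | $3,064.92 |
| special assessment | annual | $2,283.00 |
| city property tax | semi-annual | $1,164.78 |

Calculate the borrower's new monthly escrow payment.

$776.30

Earthquake insurance — $1,306.56/yr
Hazard insurance — $3,064.92/yr
Special assessment — $2,283.00/yr
City property tax — $1,164.78 × 2 = $2,329.56/yr
Yearly total = $1,306.56 + $3,064.92 + $2,283.00 + $2,329.56 = $8,984.04
Monthly = $8,984.04 / 12 = $748.67
Shortage per month = $663.12 / 24 = $27.63
New monthly escrow = $748.67 + $27.63 = $776.30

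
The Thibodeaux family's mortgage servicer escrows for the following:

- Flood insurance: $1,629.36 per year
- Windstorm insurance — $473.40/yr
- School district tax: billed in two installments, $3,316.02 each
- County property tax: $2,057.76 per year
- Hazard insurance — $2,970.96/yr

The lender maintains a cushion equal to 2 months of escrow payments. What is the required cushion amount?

$2,293.92

Flood insurance = $1,629.36 per year
Windstorm insurance = $473.40 per year
School district tax = $3,316.02 × 2 = $6,632.04 per year
County property tax = $2,057.76 per year
Hazard insurance = $2,970.96 per year
Combined annual = $1,629.36 + $473.40 + $6,632.04 + $2,057.76 + $2,970.96 = $13,763.52
Per month = $13,763.52 / 12 = $1,146.96
Reserve = 2 × $1,146.96 = $2,293.92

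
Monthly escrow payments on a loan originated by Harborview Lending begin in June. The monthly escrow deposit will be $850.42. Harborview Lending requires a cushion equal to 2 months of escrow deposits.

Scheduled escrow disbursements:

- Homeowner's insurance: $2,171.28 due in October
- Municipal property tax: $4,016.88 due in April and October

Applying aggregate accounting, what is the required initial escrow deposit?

$3,636.90

Cushion = 2 × $850.42 = $1,700.84
Trial balance (start $0, +$850.42 each month, − disbursements):
  Jun: +$850.42 → $850.42
  Jul: +$850.42 → $1,700.84
  Aug: +$850.42 → $2,551.26
  Sep: +$850.42 → $3,401.68
  Oct: +$850.42 − $6,188.16 → -$1,936.06
  Nov: +$850.42 → -$1,085.64
  Dec: +$850.42 → -$235.22
  Jan: +$850.42 → $615.20
  Feb: +$850.42 → $1,465.62
  Mar: +$850.42 → $2,316.04
  Apr: +$850.42 − $4,016.88 → -$850.42
  May: +$850.42 → $0.00
Lowest trial balance = -$1,936.06 (Oct)
Initial deposit = cushion − low point = $1,700.84 − (-$1,936.06) = $3,636.90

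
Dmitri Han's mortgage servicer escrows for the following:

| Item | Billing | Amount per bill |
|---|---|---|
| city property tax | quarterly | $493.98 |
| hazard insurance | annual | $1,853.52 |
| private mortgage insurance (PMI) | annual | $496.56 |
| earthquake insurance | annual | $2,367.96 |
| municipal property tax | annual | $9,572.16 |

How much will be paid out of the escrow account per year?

$16,266.12

City property tax = $493.98 × 4 = $1,975.92 per year
Hazard insurance = $1,853.52 per year
Private mortgage insurance (PMI) = $496.56 per year
Earthquake insurance = $2,367.96 per year
Municipal property tax = $9,572.16 per year
Total per year = $1,975.92 + $1,853.52 + $496.56 + $2,367.96 + $9,572.16 = $16,266.12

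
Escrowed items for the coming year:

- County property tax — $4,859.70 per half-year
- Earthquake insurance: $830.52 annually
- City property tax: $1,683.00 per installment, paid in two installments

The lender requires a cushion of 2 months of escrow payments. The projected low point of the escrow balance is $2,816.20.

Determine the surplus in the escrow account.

$496.88

County property tax = $4,859.70 × 2 = $9,719.40 annually
Earthquake insurance = $830.52 annually
City property tax = $1,683.00 × 2 = $3,366.00 annually
Total per year = $9,719.40 + $830.52 + $3,366.00 = $13,915.92
Base monthly escrow = $13,915.92 / 12 = $1,159.66
Required cushion = 2 × $1,159.66 = $2,319.32
Excess over cushion: $2,816.20 − $2,319.32 = $496.88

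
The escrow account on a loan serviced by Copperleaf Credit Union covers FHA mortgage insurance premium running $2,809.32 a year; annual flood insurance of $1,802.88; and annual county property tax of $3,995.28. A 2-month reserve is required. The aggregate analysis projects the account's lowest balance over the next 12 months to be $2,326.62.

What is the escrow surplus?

FHA mortgage insurance premium = $2,809.32
Flood insurance = $1,802.88
County property tax = $3,995.28
Annual escrow total = $2,809.32 + $1,802.88 + $3,995.28 = $8,607.48
Base monthly escrow = $8,607.48 / 12 = $717.29
Required reserve = 2 × $717.29 = $1,434.58
Surplus = $2,326.62 − $1,434.58 = $892.04

$892.04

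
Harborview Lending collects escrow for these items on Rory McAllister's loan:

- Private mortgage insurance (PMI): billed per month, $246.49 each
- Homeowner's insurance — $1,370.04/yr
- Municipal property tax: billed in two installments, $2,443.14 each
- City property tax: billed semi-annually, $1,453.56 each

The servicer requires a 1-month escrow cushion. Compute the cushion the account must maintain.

Private mortgage insurance (PMI): $246.49 × 12 = $2,957.88 per year
Homeowner's insurance: $1,370.04 per year
Municipal property tax: $2,443.14 × 2 = $4,886.28 per year
City property tax: $1,453.56 × 2 = $2,907.12 per year
Combined annual = $2,957.88 + $1,370.04 + $4,886.28 + $2,907.12 = $12,121.32
Monthly escrow = $12,121.32 ÷ 12 = $1,010.11
Reserve = 1 × $1,010.11 = $1,010.11

$1,010.11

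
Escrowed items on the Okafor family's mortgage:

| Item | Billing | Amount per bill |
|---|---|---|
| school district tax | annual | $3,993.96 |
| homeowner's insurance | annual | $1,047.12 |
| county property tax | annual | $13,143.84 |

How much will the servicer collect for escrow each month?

School district tax — $3,993.96 annually
Homeowner's insurance — $1,047.12 annually
County property tax — $13,143.84 annually
Yearly total = $3,993.96 + $1,047.12 + $13,143.84 = $18,184.92
Monthly = $18,184.92 ÷ 12 = $1,515.41

$1,515.41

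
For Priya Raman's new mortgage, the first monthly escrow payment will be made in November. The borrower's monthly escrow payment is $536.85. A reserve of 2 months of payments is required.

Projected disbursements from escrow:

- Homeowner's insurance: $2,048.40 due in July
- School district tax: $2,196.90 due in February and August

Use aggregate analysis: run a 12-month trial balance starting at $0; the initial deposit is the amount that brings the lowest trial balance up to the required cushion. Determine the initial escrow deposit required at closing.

Cushion = 2 × $536.85 = $1,073.70
Trial balance (start $0, +$536.85 each month, − disbursements):
  Nov: +$536.85 → $536.85
  Dec: +$536.85 → $1,073.70
  Jan: +$536.85 → $1,610.55
  Feb: +$536.85 − $2,196.90 → -$49.50
  Mar: +$536.85 → $487.35
  Apr: +$536.85 → $1,024.20
  May: +$536.85 → $1,561.05
  Jun: +$536.85 → $2,097.90
  Jul: +$536.85 − $2,048.40 → $586.35
  Aug: +$536.85 − $2,196.90 → -$1,073.70
  Sep: +$536.85 → -$536.85
  Oct: +$536.85 → $0.00
Lowest trial balance = -$1,073.70 (Aug)
Initial deposit = cushion − low point = $1,073.70 − (-$1,073.70) = $2,147.40

$2,147.40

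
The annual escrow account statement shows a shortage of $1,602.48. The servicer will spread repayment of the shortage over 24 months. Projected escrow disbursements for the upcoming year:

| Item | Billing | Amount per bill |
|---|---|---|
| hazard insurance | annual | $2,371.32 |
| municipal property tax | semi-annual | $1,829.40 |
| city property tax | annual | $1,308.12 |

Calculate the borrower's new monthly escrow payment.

Hazard insurance: $2,371.32/yr
Municipal property tax: $1,829.40 × 2 = $3,658.80/yr
City property tax: $1,308.12/yr
Total annual escrow = $2,371.32 + $3,658.80 + $1,308.12 = $7,338.24
Monthly = $7,338.24 ÷ 12 = $611.52
Shortage per month = $1,602.48 ÷ 24 = $66.77
Adjusted monthly = $611.52 + $66.77 = $678.29

$678.29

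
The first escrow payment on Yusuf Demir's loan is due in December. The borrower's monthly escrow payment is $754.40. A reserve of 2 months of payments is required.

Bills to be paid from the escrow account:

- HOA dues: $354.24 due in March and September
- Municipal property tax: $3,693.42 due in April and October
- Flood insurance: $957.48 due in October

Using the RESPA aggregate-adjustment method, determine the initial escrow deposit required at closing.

$2,263.20

Cushion = 2 × $754.40 = $1,508.80
Trial balance (start $0, +$754.40 each month, − disbursements):
  Dec: +$754.40 → $754.40
  Jan: +$754.40 → $1,508.80
  Feb: +$754.40 → $2,263.20
  Mar: +$754.40 − $354.24 → $2,663.36
  Apr: +$754.40 − $3,693.42 → -$275.66
  May: +$754.40 → $478.74
  Jun: +$754.40 → $1,233.14
  Jul: +$754.40 → $1,987.54
  Aug: +$754.40 → $2,741.94
  Sep: +$754.40 − $354.24 → $3,142.10
  Oct: +$754.40 − $4,650.90 → -$754.40
  Nov: +$754.40 → $0.00
Lowest trial balance = -$754.40 (Oct)
Initial deposit = cushion − low point = $1,508.80 − (-$754.40) = $2,263.20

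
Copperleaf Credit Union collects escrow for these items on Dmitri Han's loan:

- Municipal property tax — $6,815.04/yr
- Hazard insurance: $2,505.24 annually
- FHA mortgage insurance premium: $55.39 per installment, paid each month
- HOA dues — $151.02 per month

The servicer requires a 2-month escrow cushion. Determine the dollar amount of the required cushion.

Municipal property tax — $6,815.04
Hazard insurance — $2,505.24
FHA mortgage insurance premium — $55.39 × 12 = $664.68
HOA dues — $151.02 × 12 = $1,812.24
Total per year = $6,815.04 + $2,505.24 + $664.68 + $1,812.24 = $11,797.20
Monthly = $11,797.20 ÷ 12 = $983.10
Required cushion = 2 × $983.10 = $1,966.20

$1,966.20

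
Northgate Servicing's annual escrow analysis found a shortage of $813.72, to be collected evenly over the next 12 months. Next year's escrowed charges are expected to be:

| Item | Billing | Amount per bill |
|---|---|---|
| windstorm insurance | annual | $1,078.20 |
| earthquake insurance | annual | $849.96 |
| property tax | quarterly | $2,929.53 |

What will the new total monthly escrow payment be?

$1,205.00

Windstorm insurance = $1,078.20/yr
Earthquake insurance = $849.96/yr
Property tax = $2,929.53 × 4 = $11,718.12/yr
Yearly total = $1,078.20 + $849.96 + $11,718.12 = $13,646.28
Per month = $13,646.28 ÷ 12 = $1,137.19
Shortage spread = $813.72 / 12 = $67.81/mo
New monthly escrow = $1,137.19 + $67.81 = $1,205.00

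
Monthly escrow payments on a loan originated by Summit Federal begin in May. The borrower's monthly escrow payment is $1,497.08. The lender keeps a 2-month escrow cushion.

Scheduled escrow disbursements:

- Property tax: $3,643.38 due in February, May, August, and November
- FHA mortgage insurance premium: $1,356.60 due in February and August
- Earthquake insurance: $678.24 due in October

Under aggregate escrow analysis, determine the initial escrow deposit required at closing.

$5,988.32

Cushion = 2 × $1,497.08 = $2,994.16
Trial balance (start $0, +$1,497.08 each month, − disbursements):
  May: +$1,497.08 − $3,643.38 → -$2,146.30
  Jun: +$1,497.08 → -$649.22
  Jul: +$1,497.08 → $847.86
  Aug: +$1,497.08 − $4,999.98 → -$2,655.04
  Sep: +$1,497.08 → -$1,157.96
  Oct: +$1,497.08 − $678.24 → -$339.12
  Nov: +$1,497.08 − $3,643.38 → -$2,485.42
  Dec: +$1,497.08 → -$988.34
  Jan: +$1,497.08 → $508.74
  Feb: +$1,497.08 − $4,999.98 → -$2,994.16
  Mar: +$1,497.08 → -$1,497.08
  Apr: +$1,497.08 → $0.00
Lowest trial balance = -$2,994.16 (Feb)
Initial deposit = cushion − low point = $2,994.16 − (-$2,994.16) = $5,988.32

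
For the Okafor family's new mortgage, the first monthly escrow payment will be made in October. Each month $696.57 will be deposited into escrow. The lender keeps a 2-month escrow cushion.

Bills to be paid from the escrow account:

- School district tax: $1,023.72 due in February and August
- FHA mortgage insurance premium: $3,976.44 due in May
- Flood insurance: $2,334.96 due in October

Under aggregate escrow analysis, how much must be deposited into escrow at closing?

Cushion = 2 × $696.57 = $1,393.14
Trial balance (start $0, +$696.57 each month, − disbursements):
  Oct: +$696.57 − $2,334.96 → -$1,638.39
  Nov: +$696.57 → -$941.82
  Dec: +$696.57 → -$245.25
  Jan: +$696.57 → $451.32
  Feb: +$696.57 − $1,023.72 → $124.17
  Mar: +$696.57 → $820.74
  Apr: +$696.57 → $1,517.31
  May: +$696.57 − $3,976.44 → -$1,762.56
  Jun: +$696.57 → -$1,065.99
  Jul: +$696.57 → -$369.42
  Aug: +$696.57 − $1,023.72 → -$696.57
  Sep: +$696.57 → $0.00
Lowest trial balance = -$1,762.56 (May)
Initial deposit = cushion − low point = $1,393.14 − (-$1,762.56) = $3,155.70

$3,155.70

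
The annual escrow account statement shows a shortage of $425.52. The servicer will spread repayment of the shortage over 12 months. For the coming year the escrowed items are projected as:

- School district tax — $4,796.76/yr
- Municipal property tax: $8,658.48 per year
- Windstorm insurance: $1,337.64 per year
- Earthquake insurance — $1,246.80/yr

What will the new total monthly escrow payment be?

School district tax: $4,796.76 per year
Municipal property tax: $8,658.48 per year
Windstorm insurance: $1,337.64 per year
Earthquake insurance: $1,246.80 per year
Combined annual = $16,039.68
Base monthly escrow = $16,039.68 ÷ 12 = $1,336.64
Shortage spread = $425.52 ÷ 12 = $35.46/mo
Adjusted monthly = $1,336.64 + $35.46 = $1,372.10

$1,372.10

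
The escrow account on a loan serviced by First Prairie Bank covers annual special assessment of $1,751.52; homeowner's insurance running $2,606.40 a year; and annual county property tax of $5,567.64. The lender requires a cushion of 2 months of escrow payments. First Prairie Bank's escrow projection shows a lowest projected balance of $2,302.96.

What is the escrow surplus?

Special assessment: $1,751.52 per year
Homeowner's insurance: $2,606.40 per year
County property tax: $5,567.64 per year
Annual escrow total = $9,925.56
Monthly = $9,925.56 ÷ 12 = $827.13
Cushion = 2 × $827.13 = $1,654.26
Excess over cushion: $2,302.96 − $1,654.26 = $648.70

$648.70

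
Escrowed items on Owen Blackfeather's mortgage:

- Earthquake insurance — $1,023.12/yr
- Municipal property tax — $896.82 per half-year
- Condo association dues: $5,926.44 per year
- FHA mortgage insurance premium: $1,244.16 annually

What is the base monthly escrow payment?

Earthquake insurance: $1,023.12 annually
Municipal property tax: $896.82 × 2 = $1,793.64 annually
Condo association dues: $5,926.44 annually
FHA mortgage insurance premium: $1,244.16 annually
Total per year = $1,023.12 + $1,793.64 + $5,926.44 + $1,244.16 = $9,987.36
Monthly = $9,987.36 ÷ 12 = $832.28

$832.28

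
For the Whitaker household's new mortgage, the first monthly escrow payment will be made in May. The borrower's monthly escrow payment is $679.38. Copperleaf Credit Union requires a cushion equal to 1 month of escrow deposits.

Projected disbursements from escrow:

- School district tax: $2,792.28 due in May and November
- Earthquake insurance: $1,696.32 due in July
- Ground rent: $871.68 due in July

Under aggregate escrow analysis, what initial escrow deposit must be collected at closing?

Cushion = 1 × $679.38 = $679.38
Trial balance (start $0, +$679.38 each month, − disbursements):
  May: +$679.38 − $2,792.28 → -$2,112.90
  Jun: +$679.38 → -$1,433.52
  Jul: +$679.38 − $2,568.00 → -$3,322.14
  Aug: +$679.38 → -$2,642.76
  Sep: +$679.38 → -$1,963.38
  Oct: +$679.38 → -$1,284.00
  Nov: +$679.38 − $2,792.28 → -$3,396.90
  Dec: +$679.38 → -$2,717.52
  Jan: +$679.38 → -$2,038.14
  Feb: +$679.38 → -$1,358.76
  Mar: +$679.38 → -$679.38
  Apr: +$679.38 → $0.00
Lowest trial balance = -$3,396.90 (Nov)
Initial deposit = cushion − low point = $679.38 − (-$3,396.90) = $4,076.28

$4,076.28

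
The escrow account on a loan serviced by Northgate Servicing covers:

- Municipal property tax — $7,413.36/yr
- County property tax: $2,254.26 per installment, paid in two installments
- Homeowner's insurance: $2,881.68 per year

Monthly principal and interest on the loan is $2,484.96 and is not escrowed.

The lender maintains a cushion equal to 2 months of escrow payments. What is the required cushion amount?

$2,467.26

Municipal property tax: $7,413.36 annually
County property tax: $2,254.26 × 2 = $4,508.52 annually
Homeowner's insurance: $2,881.68 annually
Yearly total = $7,413.36 + $4,508.52 + $2,881.68 = $14,803.56
Monthly = $14,803.56 / 12 = $1,233.63
Reserve = 2 × $1,233.63 = $2,467.26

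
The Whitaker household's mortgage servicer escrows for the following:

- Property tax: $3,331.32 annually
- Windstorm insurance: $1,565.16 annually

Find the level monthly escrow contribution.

Property tax = $3,331.32 annually
Windstorm insurance = $1,565.16 annually
Annual escrow total = $3,331.32 + $1,565.16 = $4,896.48
Monthly escrow = $4,896.48 / 12 = $408.04

$408.04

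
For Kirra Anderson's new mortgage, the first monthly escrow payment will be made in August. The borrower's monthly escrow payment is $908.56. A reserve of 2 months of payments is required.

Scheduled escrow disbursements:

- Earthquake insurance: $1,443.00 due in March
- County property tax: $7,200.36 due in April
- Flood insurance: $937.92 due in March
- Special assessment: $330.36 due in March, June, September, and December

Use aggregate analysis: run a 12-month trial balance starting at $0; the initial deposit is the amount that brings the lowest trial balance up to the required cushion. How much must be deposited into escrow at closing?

$4,212.44

Cushion = 2 × $908.56 = $1,817.12
Trial balance (start $0, +$908.56 each month, − disbursements):
  Aug: +$908.56 → $908.56
  Sep: +$908.56 − $330.36 → $1,486.76
  Oct: +$908.56 → $2,395.32
  Nov: +$908.56 → $3,303.88
  Dec: +$908.56 − $330.36 → $3,882.08
  Jan: +$908.56 → $4,790.64
  Feb: +$908.56 → $5,699.20
  Mar: +$908.56 − $2,711.28 → $3,896.48
  Apr: +$908.56 − $7,200.36 → -$2,395.32
  May: +$908.56 → -$1,486.76
  Jun: +$908.56 − $330.36 → -$908.56
  Jul: +$908.56 → $0.00
Lowest trial balance = -$2,395.32 (Apr)
Initial deposit = cushion − low point = $1,817.12 − (-$2,395.32) = $4,212.44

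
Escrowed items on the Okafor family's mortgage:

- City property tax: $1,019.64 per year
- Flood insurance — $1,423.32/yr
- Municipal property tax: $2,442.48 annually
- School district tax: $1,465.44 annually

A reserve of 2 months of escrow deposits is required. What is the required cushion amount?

$1,058.48

City property tax: $1,019.64 per year
Flood insurance: $1,423.32 per year
Municipal property tax: $2,442.48 per year
School district tax: $1,465.44 per year
Combined annual = $6,350.88
Monthly = $6,350.88 ÷ 12 = $529.24
Cushion = 2 × $529.24 = $1,058.48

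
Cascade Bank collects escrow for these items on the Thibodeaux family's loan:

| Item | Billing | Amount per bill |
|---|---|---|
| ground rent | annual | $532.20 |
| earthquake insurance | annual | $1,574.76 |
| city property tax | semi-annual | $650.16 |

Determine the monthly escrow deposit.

$283.94

Ground rent = $532.20 annually
Earthquake insurance = $1,574.76 annually
City property tax = $650.16 × 2 = $1,300.32 annually
Combined annual = $3,407.28
Monthly = $3,407.28 / 12 = $283.94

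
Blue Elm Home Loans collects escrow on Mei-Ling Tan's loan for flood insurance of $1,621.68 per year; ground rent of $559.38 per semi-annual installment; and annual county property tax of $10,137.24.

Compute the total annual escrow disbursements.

Flood insurance = $1,621.68 per year
Ground rent = $559.38 × 2 = $1,118.76 per year
County property tax = $10,137.24 per year
Total annual escrow = $12,877.68

$12,877.68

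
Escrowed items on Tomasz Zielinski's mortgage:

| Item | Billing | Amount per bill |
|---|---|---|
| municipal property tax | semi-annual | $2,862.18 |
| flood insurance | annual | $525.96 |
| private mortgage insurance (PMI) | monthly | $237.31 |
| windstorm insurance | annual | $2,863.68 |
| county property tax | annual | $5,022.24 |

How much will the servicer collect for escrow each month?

Municipal property tax: $2,862.18 × 2 = $5,724.36
Flood insurance: $525.96
Private mortgage insurance (PMI): $237.31 × 12 = $2,847.72
Windstorm insurance: $2,863.68
County property tax: $5,022.24
Yearly total = $16,983.96
Per month = $16,983.96 / 12 = $1,415.33

$1,415.33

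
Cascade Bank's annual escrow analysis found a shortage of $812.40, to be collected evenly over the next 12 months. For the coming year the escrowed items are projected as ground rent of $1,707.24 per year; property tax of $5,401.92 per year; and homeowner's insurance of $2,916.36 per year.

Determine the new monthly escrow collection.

$903.16

Ground rent — $1,707.24 annually
Property tax — $5,401.92 annually
Homeowner's insurance — $2,916.36 annually
Total per year = $10,025.52
Monthly escrow = $10,025.52 / 12 = $835.46
Shortage spread = $812.40 / 12 = $67.70/mo
New monthly escrow = $835.46 + $67.70 = $903.16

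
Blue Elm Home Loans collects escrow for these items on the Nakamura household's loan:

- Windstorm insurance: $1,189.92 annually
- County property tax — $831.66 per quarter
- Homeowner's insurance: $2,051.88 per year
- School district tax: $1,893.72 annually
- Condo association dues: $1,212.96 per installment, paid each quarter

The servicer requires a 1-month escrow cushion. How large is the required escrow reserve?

$1,109.50

Windstorm insurance: $1,189.92 per year
County property tax: $831.66 × 4 = $3,326.64 per year
Homeowner's insurance: $2,051.88 per year
School district tax: $1,893.72 per year
Condo association dues: $1,212.96 × 4 = $4,851.84 per year
Annual escrow total = $13,314.00
Monthly escrow = $13,314.00 / 12 = $1,109.50
Cushion = 1 × $1,109.50 = $1,109.50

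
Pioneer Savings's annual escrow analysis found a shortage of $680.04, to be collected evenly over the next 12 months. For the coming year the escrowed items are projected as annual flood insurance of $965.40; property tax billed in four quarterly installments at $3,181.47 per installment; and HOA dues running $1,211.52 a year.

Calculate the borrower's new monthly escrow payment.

Flood insurance — $965.40
Property tax — $3,181.47 × 4 = $12,725.88
HOA dues — $1,211.52
Total per year = $14,902.80
Monthly = $14,902.80 ÷ 12 = $1,241.90
Monthly shortage recovery: $680.04 ÷ 12 = $56.67
Adjusted monthly = $1,241.90 + $56.67 = $1,298.57

$1,298.57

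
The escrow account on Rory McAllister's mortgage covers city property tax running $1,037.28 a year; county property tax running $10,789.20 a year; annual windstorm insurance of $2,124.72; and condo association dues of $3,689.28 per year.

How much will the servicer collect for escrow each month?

$1,470.04

City property tax: $1,037.28 per year
County property tax: $10,789.20 per year
Windstorm insurance: $2,124.72 per year
Condo association dues: $3,689.28 per year
Annual escrow total = $1,037.28 + $10,789.20 + $2,124.72 + $3,689.28 = $17,640.48
Base monthly escrow = $17,640.48 ÷ 12 = $1,470.04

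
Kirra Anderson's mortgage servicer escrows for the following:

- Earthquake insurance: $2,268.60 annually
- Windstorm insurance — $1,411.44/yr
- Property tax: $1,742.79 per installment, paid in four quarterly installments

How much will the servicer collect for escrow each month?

Earthquake insurance = $2,268.60/yr
Windstorm insurance = $1,411.44/yr
Property tax = $1,742.79 × 4 = $6,971.16/yr
Annual escrow total = $2,268.60 + $1,411.44 + $6,971.16 = $10,651.20
Monthly = $10,651.20 / 12 = $887.60

$887.60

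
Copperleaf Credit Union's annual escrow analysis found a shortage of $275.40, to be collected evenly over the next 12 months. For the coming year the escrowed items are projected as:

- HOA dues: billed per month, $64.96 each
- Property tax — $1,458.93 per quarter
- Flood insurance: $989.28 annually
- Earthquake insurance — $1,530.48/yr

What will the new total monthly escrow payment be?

$784.20

HOA dues = $64.96 × 12 = $779.52 per year
Property tax = $1,458.93 × 4 = $5,835.72 per year
Flood insurance = $989.28 per year
Earthquake insurance = $1,530.48 per year
Combined annual = $779.52 + $5,835.72 + $989.28 + $1,530.48 = $9,135.00
Base monthly escrow = $9,135.00 ÷ 12 = $761.25
Shortage spread = $275.40 / 12 = $22.95/mo
Adjusted monthly = $761.25 + $22.95 = $784.20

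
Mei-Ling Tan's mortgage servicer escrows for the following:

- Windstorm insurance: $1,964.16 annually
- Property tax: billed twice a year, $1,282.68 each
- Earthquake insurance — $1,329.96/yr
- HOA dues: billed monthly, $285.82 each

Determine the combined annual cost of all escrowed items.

$9,289.32

Windstorm insurance: $1,964.16 per year
Property tax: $1,282.68 × 2 = $2,565.36 per year
Earthquake insurance: $1,329.96 per year
HOA dues: $285.82 × 12 = $3,429.84 per year
Combined annual = $9,289.32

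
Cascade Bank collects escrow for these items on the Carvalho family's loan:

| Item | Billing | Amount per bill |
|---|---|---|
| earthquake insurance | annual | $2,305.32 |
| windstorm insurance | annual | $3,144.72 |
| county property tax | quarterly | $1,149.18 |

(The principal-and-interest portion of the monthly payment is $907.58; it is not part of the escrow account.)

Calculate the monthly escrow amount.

$837.23

Earthquake insurance: $2,305.32 annually
Windstorm insurance: $3,144.72 annually
County property tax: $1,149.18 × 4 = $4,596.72 annually
Total per year = $10,046.76
Monthly escrow = $10,046.76 / 12 = $837.23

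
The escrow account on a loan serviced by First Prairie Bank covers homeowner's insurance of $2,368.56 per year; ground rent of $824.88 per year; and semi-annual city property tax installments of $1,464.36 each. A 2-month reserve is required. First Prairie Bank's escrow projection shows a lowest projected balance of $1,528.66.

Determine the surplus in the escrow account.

$508.30

Homeowner's insurance = $2,368.56 per year
Ground rent = $824.88 per year
City property tax = $1,464.36 × 2 = $2,928.72 per year
Total annual escrow = $6,122.16
Monthly escrow = $6,122.16 ÷ 12 = $510.18
Cushion = 2 × $510.18 = $1,020.36
Excess over cushion: $1,528.66 − $1,020.36 = $508.30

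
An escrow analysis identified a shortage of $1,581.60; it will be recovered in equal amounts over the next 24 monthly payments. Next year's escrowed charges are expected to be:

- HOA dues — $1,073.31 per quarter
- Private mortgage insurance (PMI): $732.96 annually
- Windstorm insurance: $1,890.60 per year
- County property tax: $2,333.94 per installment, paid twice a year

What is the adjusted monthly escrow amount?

$1,031.29

HOA dues: $1,073.31 × 4 = $4,293.24 per year
Private mortgage insurance (PMI): $732.96 per year
Windstorm insurance: $1,890.60 per year
County property tax: $2,333.94 × 2 = $4,667.88 per year
Yearly total = $4,293.24 + $732.96 + $1,890.60 + $4,667.88 = $11,584.68
Monthly = $11,584.68 ÷ 12 = $965.39
Shortage per month = $1,581.60 ÷ 24 = $65.90
Adjusted monthly = $965.39 + $65.90 = $1,031.29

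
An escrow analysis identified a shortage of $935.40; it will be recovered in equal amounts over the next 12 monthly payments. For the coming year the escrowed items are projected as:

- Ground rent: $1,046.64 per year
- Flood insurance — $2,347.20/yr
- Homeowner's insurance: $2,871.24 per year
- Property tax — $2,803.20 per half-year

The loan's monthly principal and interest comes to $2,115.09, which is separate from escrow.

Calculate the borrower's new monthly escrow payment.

$1,067.24

Ground rent = $1,046.64 annually
Flood insurance = $2,347.20 annually
Homeowner's insurance = $2,871.24 annually
Property tax = $2,803.20 × 2 = $5,606.40 annually
Total annual escrow = $1,046.64 + $2,347.20 + $2,871.24 + $5,606.40 = $11,871.48
Monthly escrow = $11,871.48 ÷ 12 = $989.29
Shortage spread = $935.40 ÷ 12 = $77.95/mo
Adjusted monthly = $989.29 + $77.95 = $1,067.24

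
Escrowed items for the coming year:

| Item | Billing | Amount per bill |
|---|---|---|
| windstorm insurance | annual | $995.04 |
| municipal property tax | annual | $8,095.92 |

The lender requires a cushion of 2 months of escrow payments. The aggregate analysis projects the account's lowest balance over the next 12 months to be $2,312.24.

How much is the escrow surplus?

$797.08

Windstorm insurance = $995.04/yr
Municipal property tax = $8,095.92/yr
Total per year = $9,090.96
Monthly = $9,090.96 / 12 = $757.58
Required reserve = 2 × $757.58 = $1,515.16
Excess over cushion: $2,312.24 − $1,515.16 = $797.08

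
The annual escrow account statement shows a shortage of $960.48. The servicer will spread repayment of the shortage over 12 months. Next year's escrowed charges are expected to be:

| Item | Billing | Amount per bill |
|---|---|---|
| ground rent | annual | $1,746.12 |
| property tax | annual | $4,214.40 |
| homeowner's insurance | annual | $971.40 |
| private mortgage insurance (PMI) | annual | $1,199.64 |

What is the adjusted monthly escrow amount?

$757.67

Ground rent = $1,746.12 per year
Property tax = $4,214.40 per year
Homeowner's insurance = $971.40 per year
Private mortgage insurance (PMI) = $1,199.64 per year
Total annual escrow = $8,131.56
Monthly escrow = $8,131.56 / 12 = $677.63
Shortage spread = $960.48 / 12 = $80.04/mo
Adjusted monthly = $677.63 + $80.04 = $757.67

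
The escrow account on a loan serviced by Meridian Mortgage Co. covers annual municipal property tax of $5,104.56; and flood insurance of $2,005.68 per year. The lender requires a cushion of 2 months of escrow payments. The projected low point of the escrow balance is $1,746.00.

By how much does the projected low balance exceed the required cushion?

$560.96

Municipal property tax: $5,104.56
Flood insurance: $2,005.68
Annual escrow total = $5,104.56 + $2,005.68 = $7,110.24
Per month = $7,110.24 ÷ 12 = $592.52
Cushion = 2 × $592.52 = $1,185.04
Surplus = $1,746.00 − $1,185.04 = $560.96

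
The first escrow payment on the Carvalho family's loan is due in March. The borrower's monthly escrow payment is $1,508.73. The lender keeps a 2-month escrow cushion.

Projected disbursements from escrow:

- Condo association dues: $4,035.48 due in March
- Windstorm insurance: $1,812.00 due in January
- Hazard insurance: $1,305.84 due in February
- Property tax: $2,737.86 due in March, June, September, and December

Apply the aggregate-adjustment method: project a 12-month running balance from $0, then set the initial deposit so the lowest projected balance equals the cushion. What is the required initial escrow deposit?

Cushion = 2 × $1,508.73 = $3,017.46
Trial balance (start $0, +$1,508.73 each month, − disbursements):
  Mar: +$1,508.73 − $6,773.34 → -$5,264.61
  Apr: +$1,508.73 → -$3,755.88
  May: +$1,508.73 → -$2,247.15
  Jun: +$1,508.73 − $2,737.86 → -$3,476.28
  Jul: +$1,508.73 → -$1,967.55
  Aug: +$1,508.73 → -$458.82
  Sep: +$1,508.73 − $2,737.86 → -$1,687.95
  Oct: +$1,508.73 → -$179.22
  Nov: +$1,508.73 → $1,329.51
  Dec: +$1,508.73 − $2,737.86 → $100.38
  Jan: +$1,508.73 − $1,812.00 → -$202.89
  Feb: +$1,508.73 − $1,305.84 → $0.00
Lowest trial balance = -$5,264.61 (Mar)
Initial deposit = cushion − low point = $3,017.46 − (-$5,264.61) = $8,282.07

$8,282.07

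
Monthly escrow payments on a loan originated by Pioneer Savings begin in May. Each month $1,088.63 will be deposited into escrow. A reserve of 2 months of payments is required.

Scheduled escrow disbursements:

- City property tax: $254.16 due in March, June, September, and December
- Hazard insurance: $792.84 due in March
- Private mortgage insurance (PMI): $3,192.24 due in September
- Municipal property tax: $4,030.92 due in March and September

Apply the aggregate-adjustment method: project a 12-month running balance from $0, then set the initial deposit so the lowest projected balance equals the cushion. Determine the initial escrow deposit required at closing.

Cushion = 2 × $1,088.63 = $2,177.26
Trial balance (start $0, +$1,088.63 each month, − disbursements):
  May: +$1,088.63 → $1,088.63
  Jun: +$1,088.63 − $254.16 → $1,923.10
  Jul: +$1,088.63 → $3,011.73
  Aug: +$1,088.63 → $4,100.36
  Sep: +$1,088.63 − $7,477.32 → -$2,288.33
  Oct: +$1,088.63 → -$1,199.70
  Nov: +$1,088.63 → -$111.07
  Dec: +$1,088.63 − $254.16 → $723.40
  Jan: +$1,088.63 → $1,812.03
  Feb: +$1,088.63 → $2,900.66
  Mar: +$1,088.63 − $5,077.92 → -$1,088.63
  Apr: +$1,088.63 → $0.00
Lowest trial balance = -$2,288.33 (Sep)
Initial deposit = cushion − low point = $2,177.26 − (-$2,288.33) = $4,465.59

$4,465.59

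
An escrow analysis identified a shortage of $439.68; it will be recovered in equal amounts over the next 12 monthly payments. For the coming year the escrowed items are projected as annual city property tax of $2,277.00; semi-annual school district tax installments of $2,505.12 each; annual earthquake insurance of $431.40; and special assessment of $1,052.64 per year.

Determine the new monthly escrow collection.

City property tax — $2,277.00 per year
School district tax — $2,505.12 × 2 = $5,010.24 per year
Earthquake insurance — $431.40 per year
Special assessment — $1,052.64 per year
Total annual escrow = $8,771.28
Monthly = $8,771.28 ÷ 12 = $730.94
Shortage spread = $439.68 / 12 = $36.64/mo
New monthly escrow = $730.94 + $36.64 = $767.58

$767.58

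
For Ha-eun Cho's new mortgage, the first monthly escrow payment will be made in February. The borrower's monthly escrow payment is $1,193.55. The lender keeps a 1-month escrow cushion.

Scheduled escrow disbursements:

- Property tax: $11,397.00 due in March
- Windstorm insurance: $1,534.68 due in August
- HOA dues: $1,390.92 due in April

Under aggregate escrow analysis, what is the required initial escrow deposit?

$10,400.82

Cushion = 1 × $1,193.55 = $1,193.55
Trial balance (start $0, +$1,193.55 each month, − disbursements):
  Feb: +$1,193.55 → $1,193.55
  Mar: +$1,193.55 − $11,397.00 → -$9,009.90
  Apr: +$1,193.55 − $1,390.92 → -$9,207.27
  May: +$1,193.55 → -$8,013.72
  Jun: +$1,193.55 → -$6,820.17
  Jul: +$1,193.55 → -$5,626.62
  Aug: +$1,193.55 − $1,534.68 → -$5,967.75
  Sep: +$1,193.55 → -$4,774.20
  Oct: +$1,193.55 → -$3,580.65
  Nov: +$1,193.55 → -$2,387.10
  Dec: +$1,193.55 → -$1,193.55
  Jan: +$1,193.55 → $0.00
Lowest trial balance = -$9,207.27 (Apr)
Initial deposit = cushion − low point = $1,193.55 − (-$9,207.27) = $10,400.82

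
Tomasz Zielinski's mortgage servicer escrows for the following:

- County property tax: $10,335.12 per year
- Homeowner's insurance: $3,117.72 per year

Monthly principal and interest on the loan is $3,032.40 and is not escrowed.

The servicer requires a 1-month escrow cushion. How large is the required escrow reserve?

County property tax: $10,335.12 per year
Homeowner's insurance: $3,117.72 per year
Yearly total = $10,335.12 + $3,117.72 = $13,452.84
Per month = $13,452.84 ÷ 12 = $1,121.07
Cushion = 1 × $1,121.07 = $1,121.07

$1,121.07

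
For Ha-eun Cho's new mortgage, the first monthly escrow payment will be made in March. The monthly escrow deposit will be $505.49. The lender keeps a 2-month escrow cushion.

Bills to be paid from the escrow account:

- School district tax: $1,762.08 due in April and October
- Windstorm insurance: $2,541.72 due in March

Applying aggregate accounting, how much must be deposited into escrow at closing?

Cushion = 2 × $505.49 = $1,010.98
Trial balance (start $0, +$505.49 each month, − disbursements):
  Mar: +$505.49 − $2,541.72 → -$2,036.23
  Apr: +$505.49 − $1,762.08 → -$3,292.82
  May: +$505.49 → -$2,787.33
  Jun: +$505.49 → -$2,281.84
  Jul: +$505.49 → -$1,776.35
  Aug: +$505.49 → -$1,270.86
  Sep: +$505.49 → -$765.37
  Oct: +$505.49 − $1,762.08 → -$2,021.96
  Nov: +$505.49 → -$1,516.47
  Dec: +$505.49 → -$1,010.98
  Jan: +$505.49 → -$505.49
  Feb: +$505.49 → $0.00
Lowest trial balance = -$3,292.82 (Apr)
Initial deposit = cushion − low point = $1,010.98 − (-$3,292.82) = $4,303.80

$4,303.80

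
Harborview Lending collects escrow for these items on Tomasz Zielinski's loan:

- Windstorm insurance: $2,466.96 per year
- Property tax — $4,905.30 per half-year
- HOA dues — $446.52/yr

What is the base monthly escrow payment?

$1,060.34

Windstorm insurance = $2,466.96
Property tax = $4,905.30 × 2 = $9,810.60
HOA dues = $446.52
Combined annual = $2,466.96 + $9,810.60 + $446.52 = $12,724.08
Monthly = $12,724.08 ÷ 12 = $1,060.34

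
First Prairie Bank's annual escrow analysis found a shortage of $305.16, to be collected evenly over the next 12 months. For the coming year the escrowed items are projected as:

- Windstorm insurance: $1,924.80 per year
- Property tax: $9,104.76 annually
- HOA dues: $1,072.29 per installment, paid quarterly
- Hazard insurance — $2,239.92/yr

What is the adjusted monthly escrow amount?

Windstorm insurance: $1,924.80 per year
Property tax: $9,104.76 per year
HOA dues: $1,072.29 × 4 = $4,289.16 per year
Hazard insurance: $2,239.92 per year
Yearly total = $1,924.80 + $9,104.76 + $4,289.16 + $2,239.92 = $17,558.64
Monthly escrow = $17,558.64 / 12 = $1,463.22
Shortage spread = $305.16 ÷ 12 = $25.43/mo
New monthly escrow = $1,463.22 + $25.43 = $1,488.65

$1,488.65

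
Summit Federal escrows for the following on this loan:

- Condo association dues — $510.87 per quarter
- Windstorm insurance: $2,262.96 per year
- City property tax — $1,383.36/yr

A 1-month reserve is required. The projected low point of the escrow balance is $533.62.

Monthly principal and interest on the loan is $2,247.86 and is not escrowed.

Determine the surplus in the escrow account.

$59.47

Condo association dues = $510.87 × 4 = $2,043.48
Windstorm insurance = $2,262.96
City property tax = $1,383.36
Yearly total = $2,043.48 + $2,262.96 + $1,383.36 = $5,689.80
Base monthly escrow = $5,689.80 / 12 = $474.15
Required reserve = 1 × $474.15 = $474.15
Surplus = $533.62 − $474.15 = $59.47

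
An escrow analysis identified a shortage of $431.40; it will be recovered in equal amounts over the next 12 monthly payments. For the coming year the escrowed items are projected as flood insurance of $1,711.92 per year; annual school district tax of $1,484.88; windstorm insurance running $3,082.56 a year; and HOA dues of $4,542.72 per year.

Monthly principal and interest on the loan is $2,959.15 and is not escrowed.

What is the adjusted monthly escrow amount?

Flood insurance — $1,711.92 annually
School district tax — $1,484.88 annually
Windstorm insurance — $3,082.56 annually
HOA dues — $4,542.72 annually
Combined annual = $1,711.92 + $1,484.88 + $3,082.56 + $4,542.72 = $10,822.08
Monthly escrow = $10,822.08 ÷ 12 = $901.84
Monthly shortage recovery: $431.40 ÷ 12 = $35.95
New monthly escrow = $901.84 + $35.95 = $937.79

$937.79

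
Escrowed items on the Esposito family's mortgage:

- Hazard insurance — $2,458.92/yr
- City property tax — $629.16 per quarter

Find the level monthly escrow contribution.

Hazard insurance = $2,458.92/yr
City property tax = $629.16 × 4 = $2,516.64/yr
Combined annual = $2,458.92 + $2,516.64 = $4,975.56
Monthly = $4,975.56 ÷ 12 = $414.63

$414.63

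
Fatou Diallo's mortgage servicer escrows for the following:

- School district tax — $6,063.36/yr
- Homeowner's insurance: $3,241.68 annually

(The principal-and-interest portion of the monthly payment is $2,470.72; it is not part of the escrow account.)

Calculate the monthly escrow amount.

School district tax = $6,063.36/yr
Homeowner's insurance = $3,241.68/yr
Combined annual = $6,063.36 + $3,241.68 = $9,305.04
Monthly escrow = $9,305.04 / 12 = $775.42

$775.42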